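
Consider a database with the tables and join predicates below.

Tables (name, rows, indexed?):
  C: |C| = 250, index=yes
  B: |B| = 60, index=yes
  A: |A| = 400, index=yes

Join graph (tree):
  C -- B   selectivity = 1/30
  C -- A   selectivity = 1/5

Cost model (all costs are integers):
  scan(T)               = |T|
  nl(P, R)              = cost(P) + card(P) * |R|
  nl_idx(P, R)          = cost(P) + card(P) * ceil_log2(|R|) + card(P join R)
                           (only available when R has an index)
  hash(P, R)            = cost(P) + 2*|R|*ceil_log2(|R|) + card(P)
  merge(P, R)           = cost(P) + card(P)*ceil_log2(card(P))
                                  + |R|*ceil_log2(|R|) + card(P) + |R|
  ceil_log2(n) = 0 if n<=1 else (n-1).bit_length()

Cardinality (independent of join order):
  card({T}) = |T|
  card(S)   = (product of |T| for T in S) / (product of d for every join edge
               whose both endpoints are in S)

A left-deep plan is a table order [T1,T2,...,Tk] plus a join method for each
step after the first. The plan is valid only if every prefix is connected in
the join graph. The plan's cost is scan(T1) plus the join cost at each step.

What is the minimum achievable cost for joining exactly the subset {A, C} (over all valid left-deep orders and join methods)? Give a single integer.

Selinger DP over subsets of {A,C}:
  {C}: scan cost=250, card=250
  {A}: scan cost=400, card=400
  {AC}: card=20000; try (C,hash)→4800, (A,merge)→6500, (C,merge)→6650, (A,hash)→7700, (A,nl_idx)→22500, (C,nl_idx)→23600 …(+2); best=4800 via (C,hash)

4800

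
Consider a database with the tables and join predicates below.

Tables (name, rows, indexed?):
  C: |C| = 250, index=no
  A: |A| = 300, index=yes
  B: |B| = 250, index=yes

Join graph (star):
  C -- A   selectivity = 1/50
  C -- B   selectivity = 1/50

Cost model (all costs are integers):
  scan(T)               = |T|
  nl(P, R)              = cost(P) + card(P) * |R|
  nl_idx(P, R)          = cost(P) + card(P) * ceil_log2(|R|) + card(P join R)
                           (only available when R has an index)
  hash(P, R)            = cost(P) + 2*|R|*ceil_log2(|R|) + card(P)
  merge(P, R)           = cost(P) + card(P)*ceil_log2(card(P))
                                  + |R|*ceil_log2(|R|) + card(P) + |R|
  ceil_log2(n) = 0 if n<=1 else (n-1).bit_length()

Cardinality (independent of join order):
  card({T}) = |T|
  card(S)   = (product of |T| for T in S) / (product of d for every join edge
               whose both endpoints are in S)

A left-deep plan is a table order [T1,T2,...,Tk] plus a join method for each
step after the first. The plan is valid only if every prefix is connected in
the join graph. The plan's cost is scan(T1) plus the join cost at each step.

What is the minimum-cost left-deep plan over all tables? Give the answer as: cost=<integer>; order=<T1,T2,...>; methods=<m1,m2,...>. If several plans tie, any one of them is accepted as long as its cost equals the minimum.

Selinger DP (subsets sized 1..n):
  {C}: scan cost=250, card=250
  {A}: scan cost=300, card=300
  {B}: scan cost=250, card=250
  {AC}: card=1500; try (A,nl_idx)→4000, (C,hash)→4600, (A,merge)→5500, (C,merge)→5550, (A,hash)→5900, (A,nl)→75250 …(+1); best=4000 via (A,nl_idx)
  {BC}: card=1250; try (B,nl_idx)→3500, (C,hash)→4500, (B,hash)→4500, (C,merge)→4750, (B,merge)→4750, (C,nl)→62750 …(+1); best=3500 via (B,nl_idx)
  {ABC}: card=7500; try (B,hash)→9500, (A,hash)→10150, (A,merge)→21500, (A,nl_idx)→22250, (B,nl_idx)→23500, (B,merge)→24250 …(+2); best=9500 via (B,hash)

cost=9500; order=C,A,B; methods=nl_idx,hash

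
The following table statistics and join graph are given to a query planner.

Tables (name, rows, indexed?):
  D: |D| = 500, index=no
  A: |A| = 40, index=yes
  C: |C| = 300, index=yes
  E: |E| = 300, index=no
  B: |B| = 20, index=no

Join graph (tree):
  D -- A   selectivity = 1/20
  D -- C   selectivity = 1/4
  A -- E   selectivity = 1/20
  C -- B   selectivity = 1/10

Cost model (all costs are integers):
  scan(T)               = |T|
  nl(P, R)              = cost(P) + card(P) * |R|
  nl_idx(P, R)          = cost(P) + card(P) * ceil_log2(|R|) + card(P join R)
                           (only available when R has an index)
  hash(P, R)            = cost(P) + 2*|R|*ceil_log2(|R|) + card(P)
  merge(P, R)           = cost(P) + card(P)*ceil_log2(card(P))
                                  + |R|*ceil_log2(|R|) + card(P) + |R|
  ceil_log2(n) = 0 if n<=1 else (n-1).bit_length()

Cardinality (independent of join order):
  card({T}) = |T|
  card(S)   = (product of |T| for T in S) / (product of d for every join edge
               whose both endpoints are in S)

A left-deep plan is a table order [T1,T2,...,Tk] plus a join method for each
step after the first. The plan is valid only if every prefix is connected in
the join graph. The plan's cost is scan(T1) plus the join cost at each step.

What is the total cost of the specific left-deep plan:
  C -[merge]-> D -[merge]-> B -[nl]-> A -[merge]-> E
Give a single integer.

6498920

step 1: scan C: cost=300, card=300
step 2: join D via merge
    card(P join D) = 300*500/(4) = 37500
    cost = 300 + 300*9 + 500*9 + 300 + 500 = 8300
step 3: join B via merge
    card(P join B) = 37500*20/(10) = 75000
    cost = 8300 + 37500*16 + 20*5 + 37500 + 20 = 645920
step 4: join A via nl
    card(P join A) = 75000*40/(20) = 150000
    cost = 645920 + 75000*40 = 3645920
step 5: join E via merge
    card(P join E) = 150000*300/(20) = 2250000
    cost = 3645920 + 150000*18 + 300*9 + 150000 + 300 = 6498920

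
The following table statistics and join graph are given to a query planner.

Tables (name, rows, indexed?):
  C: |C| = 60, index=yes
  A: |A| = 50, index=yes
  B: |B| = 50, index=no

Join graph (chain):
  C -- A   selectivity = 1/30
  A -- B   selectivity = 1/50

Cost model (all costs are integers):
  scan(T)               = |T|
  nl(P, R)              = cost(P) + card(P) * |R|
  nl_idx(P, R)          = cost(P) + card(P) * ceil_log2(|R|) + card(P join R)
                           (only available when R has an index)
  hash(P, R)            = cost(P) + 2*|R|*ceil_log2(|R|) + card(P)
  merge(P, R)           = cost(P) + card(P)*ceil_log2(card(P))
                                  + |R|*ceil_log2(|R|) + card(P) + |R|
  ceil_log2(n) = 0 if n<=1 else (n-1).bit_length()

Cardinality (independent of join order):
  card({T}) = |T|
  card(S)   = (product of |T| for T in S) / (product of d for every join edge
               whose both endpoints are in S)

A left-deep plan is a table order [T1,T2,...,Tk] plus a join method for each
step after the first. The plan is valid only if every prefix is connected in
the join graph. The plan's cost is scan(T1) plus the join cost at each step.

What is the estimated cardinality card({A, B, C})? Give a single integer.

100

Tables in S: A(50), B(50), C(60)
Edges inside S: C-A(d=30), A-B(d=50)
numerator = 50 * 50 * 60 = 150000
denominator = 30 * 50 = 1500
card(S) = 150000 / 1500 = 100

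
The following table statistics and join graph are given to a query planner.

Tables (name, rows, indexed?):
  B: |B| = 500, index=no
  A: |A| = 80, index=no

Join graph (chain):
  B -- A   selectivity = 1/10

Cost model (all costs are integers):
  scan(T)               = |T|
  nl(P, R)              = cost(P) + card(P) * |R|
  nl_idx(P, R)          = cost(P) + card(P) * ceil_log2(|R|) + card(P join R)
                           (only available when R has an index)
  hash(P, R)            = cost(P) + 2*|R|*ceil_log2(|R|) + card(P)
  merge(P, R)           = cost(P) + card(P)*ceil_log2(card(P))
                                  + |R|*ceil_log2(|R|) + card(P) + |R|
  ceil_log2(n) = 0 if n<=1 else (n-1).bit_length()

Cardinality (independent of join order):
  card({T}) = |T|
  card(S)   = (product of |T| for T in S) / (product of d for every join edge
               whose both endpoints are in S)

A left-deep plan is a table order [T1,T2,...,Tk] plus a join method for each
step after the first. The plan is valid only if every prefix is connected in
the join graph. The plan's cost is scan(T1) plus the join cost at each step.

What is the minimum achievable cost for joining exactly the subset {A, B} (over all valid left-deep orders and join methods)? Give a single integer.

2120

Selinger DP over subsets of {A,B}:
  {B}: scan cost=500, card=500
  {A}: scan cost=80, card=80
  {AB}: card=4000; try (A,hash)→2120, (B,merge)→5720, (A,merge)→6140, (B,hash)→9160, (B,nl)→40080, (A,nl)→40500; best=2120 via (A,hash)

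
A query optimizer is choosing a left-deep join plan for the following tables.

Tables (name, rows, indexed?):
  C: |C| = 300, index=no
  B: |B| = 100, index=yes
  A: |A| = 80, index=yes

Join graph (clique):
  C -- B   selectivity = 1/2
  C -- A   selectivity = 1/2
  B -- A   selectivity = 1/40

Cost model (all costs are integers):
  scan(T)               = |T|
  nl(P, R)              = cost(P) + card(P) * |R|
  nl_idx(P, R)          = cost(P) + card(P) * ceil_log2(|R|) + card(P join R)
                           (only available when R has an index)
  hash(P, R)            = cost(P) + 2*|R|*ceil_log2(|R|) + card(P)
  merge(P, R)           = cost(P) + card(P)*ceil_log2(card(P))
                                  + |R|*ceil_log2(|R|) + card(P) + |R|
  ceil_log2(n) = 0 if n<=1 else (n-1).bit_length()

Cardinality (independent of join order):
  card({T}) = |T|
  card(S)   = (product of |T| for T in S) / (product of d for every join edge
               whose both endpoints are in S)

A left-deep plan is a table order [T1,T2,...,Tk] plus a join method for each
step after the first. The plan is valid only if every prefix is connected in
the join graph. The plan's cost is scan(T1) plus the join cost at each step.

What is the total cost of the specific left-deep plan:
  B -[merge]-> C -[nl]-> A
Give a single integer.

step 1: scan B: cost=100, card=100
step 2: join C via merge
    card(P join C) = 100*300/(2) = 15000
    cost = 100 + 100*7 + 300*9 + 100 + 300 = 3900
step 3: join A via nl
    card(P join A) = 15000*80/(2*40) = 15000
    cost = 3900 + 15000*80 = 1203900

1203900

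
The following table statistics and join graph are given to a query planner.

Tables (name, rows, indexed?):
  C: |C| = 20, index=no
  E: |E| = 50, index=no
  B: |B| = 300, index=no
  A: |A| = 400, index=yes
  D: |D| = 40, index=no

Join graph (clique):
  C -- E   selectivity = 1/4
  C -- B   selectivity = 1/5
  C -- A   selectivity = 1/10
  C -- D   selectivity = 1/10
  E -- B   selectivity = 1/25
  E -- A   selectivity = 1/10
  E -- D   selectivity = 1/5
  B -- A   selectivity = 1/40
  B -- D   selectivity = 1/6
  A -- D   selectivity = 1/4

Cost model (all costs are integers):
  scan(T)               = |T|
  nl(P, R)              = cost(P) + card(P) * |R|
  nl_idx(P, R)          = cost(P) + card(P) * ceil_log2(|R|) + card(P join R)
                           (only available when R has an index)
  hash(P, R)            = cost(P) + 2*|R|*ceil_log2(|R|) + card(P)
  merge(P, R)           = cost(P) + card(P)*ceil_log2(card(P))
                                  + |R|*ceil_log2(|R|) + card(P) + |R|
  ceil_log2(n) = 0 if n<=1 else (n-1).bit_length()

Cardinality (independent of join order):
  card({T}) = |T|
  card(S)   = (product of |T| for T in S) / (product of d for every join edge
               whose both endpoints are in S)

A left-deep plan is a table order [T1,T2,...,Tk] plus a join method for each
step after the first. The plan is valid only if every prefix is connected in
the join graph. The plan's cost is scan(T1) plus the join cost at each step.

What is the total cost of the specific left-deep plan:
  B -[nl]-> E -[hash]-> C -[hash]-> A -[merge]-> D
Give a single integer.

step 1: scan B: cost=300, card=300
step 2: join E via nl
    card(P join E) = 300*50/(25) = 600
    cost = 300 + 300*50 = 15300
step 3: join C via hash
    card(P join C) = 600*20/(4*5) = 600
    cost = 15300 + 2*20*5 + 600 = 16100
step 4: join A via hash
    card(P join A) = 600*400/(10*10*40) = 60
    cost = 16100 + 2*400*9 + 600 = 23900
step 5: join D via merge
    card(P join D) = 60*40/(10*5*6*4) = 2
    cost = 23900 + 60*6 + 40*6 + 60 + 40 = 24600

24600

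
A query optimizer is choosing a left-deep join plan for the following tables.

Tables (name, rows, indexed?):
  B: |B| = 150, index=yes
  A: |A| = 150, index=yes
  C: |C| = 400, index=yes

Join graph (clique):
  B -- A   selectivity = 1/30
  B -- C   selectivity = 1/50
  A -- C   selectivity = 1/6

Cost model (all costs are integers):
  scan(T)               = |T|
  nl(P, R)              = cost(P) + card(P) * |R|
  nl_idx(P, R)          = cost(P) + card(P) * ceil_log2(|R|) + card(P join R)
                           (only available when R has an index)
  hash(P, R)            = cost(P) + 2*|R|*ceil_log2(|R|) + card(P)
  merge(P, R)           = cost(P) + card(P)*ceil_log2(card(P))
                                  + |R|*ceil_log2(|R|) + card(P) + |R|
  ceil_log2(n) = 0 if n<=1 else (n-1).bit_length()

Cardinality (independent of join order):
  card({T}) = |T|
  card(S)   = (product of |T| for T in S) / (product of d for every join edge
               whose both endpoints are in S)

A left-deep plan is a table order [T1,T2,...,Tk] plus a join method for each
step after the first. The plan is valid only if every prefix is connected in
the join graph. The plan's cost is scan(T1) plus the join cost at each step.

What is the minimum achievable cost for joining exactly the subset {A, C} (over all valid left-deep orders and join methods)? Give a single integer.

3200

Selinger DP over subsets of {A,C}:
  {A}: scan cost=150, card=150
  {C}: scan cost=400, card=400
  {AC}: card=10000; try (A,hash)→3200, (C,merge)→5500, (A,merge)→5750, (C,hash)→7500, (C,nl_idx)→11500, (A,nl_idx)→13600 …(+2); best=3200 via (A,hash)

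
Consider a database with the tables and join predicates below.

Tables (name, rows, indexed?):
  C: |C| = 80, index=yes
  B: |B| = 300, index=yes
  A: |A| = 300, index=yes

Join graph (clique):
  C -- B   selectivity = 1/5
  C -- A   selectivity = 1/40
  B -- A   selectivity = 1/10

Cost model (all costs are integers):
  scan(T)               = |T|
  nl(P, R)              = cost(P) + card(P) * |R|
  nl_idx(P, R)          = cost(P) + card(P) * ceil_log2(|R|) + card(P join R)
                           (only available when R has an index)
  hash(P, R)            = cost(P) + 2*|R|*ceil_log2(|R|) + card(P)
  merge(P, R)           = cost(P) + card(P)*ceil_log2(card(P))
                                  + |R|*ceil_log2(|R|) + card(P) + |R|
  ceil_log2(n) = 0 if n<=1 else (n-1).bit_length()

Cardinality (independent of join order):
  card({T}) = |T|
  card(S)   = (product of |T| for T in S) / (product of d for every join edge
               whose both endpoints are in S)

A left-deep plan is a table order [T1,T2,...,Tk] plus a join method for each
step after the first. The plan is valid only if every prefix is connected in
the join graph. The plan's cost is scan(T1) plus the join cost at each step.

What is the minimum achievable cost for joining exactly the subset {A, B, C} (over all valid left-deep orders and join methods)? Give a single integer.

7400

Selinger DP over subsets of {A,B,C}:
  {C}: scan cost=80, card=80
  {B}: scan cost=300, card=300
  {A}: scan cost=300, card=300
  {BC}: card=4800; try (C,hash)→1720, (B,merge)→3720, (C,merge)→3940, (B,hash)→5560, (B,nl_idx)→5600, (C,nl_idx)→7200 …(+2); best=1720 via (C,hash)
  {AC}: card=600; try (A,nl_idx)→1400, (C,hash)→1720, (C,nl_idx)→3000, (A,merge)→3720, (C,merge)→3940, (A,hash)→5560 …(+2); best=1400 via (A,nl_idx)
  {AB}: card=9000; try (B,hash)→6000, (A,hash)→6000, (B,merge)→6300, (A,merge)→6300, (B,nl_idx)→12000, (A,nl_idx)→12000 …(+2); best=6000 via (B,hash)
  {ABC}: card=3600; try (B,hash)→7400, (B,nl_idx)→10400, (B,merge)→11000, (A,hash)→11920, (C,hash)→16120, (A,nl_idx)→48520 …(+6); best=7400 via (B,hash)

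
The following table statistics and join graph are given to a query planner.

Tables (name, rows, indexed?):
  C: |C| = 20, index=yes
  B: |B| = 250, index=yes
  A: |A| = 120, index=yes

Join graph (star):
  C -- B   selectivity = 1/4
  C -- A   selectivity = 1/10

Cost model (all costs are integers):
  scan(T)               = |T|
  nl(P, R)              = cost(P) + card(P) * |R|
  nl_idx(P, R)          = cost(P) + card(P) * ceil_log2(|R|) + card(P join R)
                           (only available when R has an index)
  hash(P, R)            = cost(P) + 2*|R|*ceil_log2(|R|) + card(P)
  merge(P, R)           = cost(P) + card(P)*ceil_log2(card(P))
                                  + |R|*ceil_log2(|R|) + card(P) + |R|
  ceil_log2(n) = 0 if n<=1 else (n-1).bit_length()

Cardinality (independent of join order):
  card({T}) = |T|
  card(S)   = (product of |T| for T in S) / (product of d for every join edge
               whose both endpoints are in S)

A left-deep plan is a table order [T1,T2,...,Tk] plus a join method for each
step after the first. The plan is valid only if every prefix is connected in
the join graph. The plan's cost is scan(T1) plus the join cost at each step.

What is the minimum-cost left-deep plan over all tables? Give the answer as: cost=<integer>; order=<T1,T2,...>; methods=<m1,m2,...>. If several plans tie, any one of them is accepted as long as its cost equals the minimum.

cost=3630; order=B,C,A; methods=hash,hash

Selinger DP (subsets sized 1..n):
  {C}: scan cost=20, card=20
  {B}: scan cost=250, card=250
  {A}: scan cost=120, card=120
  {BC}: card=1250; try (C,hash)→700, (B,nl_idx)→1430, (B,merge)→2390, (C,merge)→2620, (C,nl_idx)→2750, (B,hash)→4040 …(+2); best=700 via (C,hash)
  {AC}: card=240; try (A,nl_idx)→400, (C,hash)→440, (C,nl_idx)→960, (A,merge)→1100, (C,merge)→1200, (A,hash)→1720 …(+2); best=400 via (A,nl_idx)
  {ABC}: card=15000; try (A,hash)→3630, (B,hash)→4640, (B,merge)→4810, (A,merge)→16660, (B,nl_idx)→17320, (A,nl_idx)→24450 …(+2); best=3630 via (A,hash)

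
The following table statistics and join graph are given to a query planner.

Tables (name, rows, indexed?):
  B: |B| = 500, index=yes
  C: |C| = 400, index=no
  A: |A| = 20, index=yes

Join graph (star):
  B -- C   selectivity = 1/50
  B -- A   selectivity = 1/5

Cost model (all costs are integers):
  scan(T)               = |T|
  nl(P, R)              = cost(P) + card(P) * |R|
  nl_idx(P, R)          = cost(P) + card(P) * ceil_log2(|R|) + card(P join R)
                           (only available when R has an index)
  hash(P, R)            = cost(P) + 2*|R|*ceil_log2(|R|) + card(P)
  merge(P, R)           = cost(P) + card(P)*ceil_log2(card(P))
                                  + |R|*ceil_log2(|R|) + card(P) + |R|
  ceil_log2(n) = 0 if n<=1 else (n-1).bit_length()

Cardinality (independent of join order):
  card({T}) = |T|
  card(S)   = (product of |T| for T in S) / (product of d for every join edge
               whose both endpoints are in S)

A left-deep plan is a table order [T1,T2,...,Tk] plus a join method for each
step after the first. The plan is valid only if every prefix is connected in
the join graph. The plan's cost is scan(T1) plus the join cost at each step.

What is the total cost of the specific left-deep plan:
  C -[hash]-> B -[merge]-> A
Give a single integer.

61920

step 1: scan C: cost=400, card=400
step 2: join B via hash
    card(P join B) = 400*500/(50) = 4000
    cost = 400 + 2*500*9 + 400 = 9800
step 3: join A via merge
    card(P join A) = 4000*20/(5) = 16000
    cost = 9800 + 4000*12 + 20*5 + 4000 + 20 = 61920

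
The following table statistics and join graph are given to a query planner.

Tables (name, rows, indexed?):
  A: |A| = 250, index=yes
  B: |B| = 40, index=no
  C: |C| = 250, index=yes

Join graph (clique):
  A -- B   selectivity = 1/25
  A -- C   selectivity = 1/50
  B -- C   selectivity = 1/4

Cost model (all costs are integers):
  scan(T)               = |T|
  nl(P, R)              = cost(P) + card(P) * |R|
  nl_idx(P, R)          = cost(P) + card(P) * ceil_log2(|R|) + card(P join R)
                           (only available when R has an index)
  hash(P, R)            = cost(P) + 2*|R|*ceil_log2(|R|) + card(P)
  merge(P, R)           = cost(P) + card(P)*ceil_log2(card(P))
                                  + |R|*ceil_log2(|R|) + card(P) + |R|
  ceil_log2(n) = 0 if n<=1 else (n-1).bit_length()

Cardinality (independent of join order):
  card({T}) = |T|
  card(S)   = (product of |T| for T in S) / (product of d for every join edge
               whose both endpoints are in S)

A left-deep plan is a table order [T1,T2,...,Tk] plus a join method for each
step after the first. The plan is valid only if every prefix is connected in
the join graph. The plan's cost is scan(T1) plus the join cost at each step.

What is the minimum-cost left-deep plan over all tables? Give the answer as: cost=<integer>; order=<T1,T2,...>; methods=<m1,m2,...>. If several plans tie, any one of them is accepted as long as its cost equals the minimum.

cost=4460; order=B,A,C; methods=nl_idx,nl_idx

Selinger DP (subsets sized 1..n):
  {A}: scan cost=250, card=250
  {B}: scan cost=40, card=40
  {C}: scan cost=250, card=250
  {AB}: card=400; try (A,nl_idx)→760, (B,hash)→980, (A,merge)→2570, (B,merge)→2780, (A,hash)→4080, (A,nl)→10040 …(+1); best=760 via (A,nl_idx)
  {AC}: card=1250; try (C,nl_idx)→3500, (A,nl_idx)→3500, (C,hash)→4500, (A,hash)→4500, (C,merge)→4750, (A,merge)→4750 …(+2); best=3500 via (C,nl_idx)
  {BC}: card=2500; try (B,hash)→980, (C,merge)→2570, (B,merge)→2780, (C,nl_idx)→2860, (C,hash)→4080, (C,nl)→10040 …(+1); best=980 via (B,hash)
  {ABC}: card=500; try (C,nl_idx)→4460, (C,hash)→5160, (B,hash)→5230, (C,merge)→7010, (A,hash)→7480, (B,merge)→18780 …(+5); best=4460 via (C,nl_idx)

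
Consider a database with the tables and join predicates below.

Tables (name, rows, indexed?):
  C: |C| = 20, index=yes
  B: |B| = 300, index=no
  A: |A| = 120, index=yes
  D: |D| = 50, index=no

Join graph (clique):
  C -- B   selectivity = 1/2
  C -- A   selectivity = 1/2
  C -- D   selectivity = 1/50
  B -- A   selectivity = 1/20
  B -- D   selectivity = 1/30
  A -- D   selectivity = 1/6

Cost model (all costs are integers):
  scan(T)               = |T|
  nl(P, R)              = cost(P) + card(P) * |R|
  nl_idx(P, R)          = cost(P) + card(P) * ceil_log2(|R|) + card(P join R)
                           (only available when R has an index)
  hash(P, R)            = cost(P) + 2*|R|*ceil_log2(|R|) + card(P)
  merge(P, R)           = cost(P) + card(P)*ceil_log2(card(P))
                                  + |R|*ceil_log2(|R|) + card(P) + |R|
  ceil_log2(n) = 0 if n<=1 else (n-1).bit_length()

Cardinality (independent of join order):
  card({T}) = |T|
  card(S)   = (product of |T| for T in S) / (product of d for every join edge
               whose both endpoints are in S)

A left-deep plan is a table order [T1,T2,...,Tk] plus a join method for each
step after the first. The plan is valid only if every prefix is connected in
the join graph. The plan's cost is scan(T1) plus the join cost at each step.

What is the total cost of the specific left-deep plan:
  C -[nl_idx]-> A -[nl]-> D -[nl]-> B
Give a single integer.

step 1: scan C: cost=20, card=20
step 2: join A via nl_idx
    card(P join A) = 20*120/(2) = 1200
    cost = 20 + 20*7 + 1200 = 1360
step 3: join D via nl
    card(P join D) = 1200*50/(50*6) = 200
    cost = 1360 + 1200*50 = 61360
step 4: join B via nl
    card(P join B) = 200*300/(2*20*30) = 50
    cost = 61360 + 200*300 = 121360

121360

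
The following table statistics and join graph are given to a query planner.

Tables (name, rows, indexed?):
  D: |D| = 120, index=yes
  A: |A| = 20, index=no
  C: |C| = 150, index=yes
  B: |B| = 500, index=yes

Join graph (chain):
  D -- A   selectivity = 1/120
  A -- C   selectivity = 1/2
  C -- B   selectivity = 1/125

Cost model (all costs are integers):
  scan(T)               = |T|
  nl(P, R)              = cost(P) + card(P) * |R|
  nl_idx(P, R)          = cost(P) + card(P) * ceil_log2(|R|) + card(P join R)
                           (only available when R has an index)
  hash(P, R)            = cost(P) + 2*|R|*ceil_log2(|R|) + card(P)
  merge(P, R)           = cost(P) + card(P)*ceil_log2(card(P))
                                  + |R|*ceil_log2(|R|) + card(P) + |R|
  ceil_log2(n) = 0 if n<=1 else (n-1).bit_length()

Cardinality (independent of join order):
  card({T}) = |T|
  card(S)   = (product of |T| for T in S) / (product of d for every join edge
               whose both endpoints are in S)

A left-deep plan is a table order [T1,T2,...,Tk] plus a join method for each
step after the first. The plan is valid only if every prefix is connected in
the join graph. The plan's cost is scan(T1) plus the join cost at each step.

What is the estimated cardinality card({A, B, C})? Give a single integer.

6000

Tables in S: A(20), B(500), C(150)
Edges inside S: A-C(d=2), C-B(d=125)
numerator = 20 * 500 * 150 = 1500000
denominator = 2 * 125 = 250
card(S) = 1500000 / 250 = 6000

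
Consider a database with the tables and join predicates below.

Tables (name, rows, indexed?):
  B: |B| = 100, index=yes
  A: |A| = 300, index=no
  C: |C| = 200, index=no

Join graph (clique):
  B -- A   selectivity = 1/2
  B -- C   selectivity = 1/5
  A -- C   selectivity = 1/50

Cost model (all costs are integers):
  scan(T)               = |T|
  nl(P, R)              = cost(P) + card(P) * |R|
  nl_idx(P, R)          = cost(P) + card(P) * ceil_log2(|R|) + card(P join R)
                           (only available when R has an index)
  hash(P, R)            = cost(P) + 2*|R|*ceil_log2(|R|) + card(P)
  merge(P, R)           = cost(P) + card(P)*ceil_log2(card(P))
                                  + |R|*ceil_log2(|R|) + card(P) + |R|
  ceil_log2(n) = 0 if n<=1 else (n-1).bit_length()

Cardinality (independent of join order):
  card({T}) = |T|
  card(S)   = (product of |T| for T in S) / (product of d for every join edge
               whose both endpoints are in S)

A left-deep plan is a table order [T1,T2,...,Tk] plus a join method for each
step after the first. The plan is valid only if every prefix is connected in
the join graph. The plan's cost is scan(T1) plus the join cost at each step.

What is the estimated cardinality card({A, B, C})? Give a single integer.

12000

Tables in S: A(300), B(100), C(200)
Edges inside S: B-A(d=2), B-C(d=5), A-C(d=50)
numerator = 300 * 100 * 200 = 6000000
denominator = 2 * 5 * 50 = 500
card(S) = 6000000 / 500 = 12000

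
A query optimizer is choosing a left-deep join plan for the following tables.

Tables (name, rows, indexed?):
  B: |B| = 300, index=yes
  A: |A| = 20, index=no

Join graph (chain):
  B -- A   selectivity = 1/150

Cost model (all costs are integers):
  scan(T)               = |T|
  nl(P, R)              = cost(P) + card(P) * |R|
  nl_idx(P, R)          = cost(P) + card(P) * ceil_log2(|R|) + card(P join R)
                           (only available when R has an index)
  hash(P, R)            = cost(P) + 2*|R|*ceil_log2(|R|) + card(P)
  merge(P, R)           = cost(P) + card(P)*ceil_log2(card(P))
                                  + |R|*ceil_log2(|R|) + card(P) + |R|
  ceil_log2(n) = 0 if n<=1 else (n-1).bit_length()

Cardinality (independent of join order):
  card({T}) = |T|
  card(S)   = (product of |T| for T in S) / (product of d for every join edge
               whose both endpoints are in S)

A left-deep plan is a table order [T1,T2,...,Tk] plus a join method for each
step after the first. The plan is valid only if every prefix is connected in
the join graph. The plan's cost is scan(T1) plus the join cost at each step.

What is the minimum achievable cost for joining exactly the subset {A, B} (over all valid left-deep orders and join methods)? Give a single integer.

240

Selinger DP over subsets of {A,B}:
  {B}: scan cost=300, card=300
  {A}: scan cost=20, card=20
  {AB}: card=40; try (B,nl_idx)→240, (A,hash)→800, (B,merge)→3140, (A,merge)→3420, (B,hash)→5440, (B,nl)→6020 …(+1); best=240 via (B,nl_idx)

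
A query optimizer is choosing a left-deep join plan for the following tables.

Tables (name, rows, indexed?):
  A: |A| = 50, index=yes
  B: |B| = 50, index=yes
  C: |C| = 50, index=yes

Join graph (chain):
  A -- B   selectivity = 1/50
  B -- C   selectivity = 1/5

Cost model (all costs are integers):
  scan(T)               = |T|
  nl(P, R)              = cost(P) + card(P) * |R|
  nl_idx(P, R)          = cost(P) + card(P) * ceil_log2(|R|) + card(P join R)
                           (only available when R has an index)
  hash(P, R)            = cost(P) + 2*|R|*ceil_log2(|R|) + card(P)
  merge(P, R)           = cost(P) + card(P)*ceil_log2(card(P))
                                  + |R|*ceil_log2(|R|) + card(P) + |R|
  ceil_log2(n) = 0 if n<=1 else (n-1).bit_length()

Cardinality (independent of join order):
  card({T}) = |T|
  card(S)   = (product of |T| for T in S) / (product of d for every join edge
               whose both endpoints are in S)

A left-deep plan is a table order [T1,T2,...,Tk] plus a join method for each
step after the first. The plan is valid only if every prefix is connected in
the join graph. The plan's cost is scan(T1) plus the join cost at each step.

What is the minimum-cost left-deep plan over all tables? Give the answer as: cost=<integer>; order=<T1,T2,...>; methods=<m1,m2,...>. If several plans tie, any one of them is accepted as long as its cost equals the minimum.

cost=1050; order=A,B,C; methods=nl_idx,hash

Selinger DP (subsets sized 1..n):
  {A}: scan cost=50, card=50
  {B}: scan cost=50, card=50
  {C}: scan cost=50, card=50
  {AB}: card=50; try (B,nl_idx)→400, (A,nl_idx)→400, (B,hash)→700, (A,hash)→700, (B,merge)→750, (A,merge)→750 …(+2); best=400 via (B,nl_idx)
  {BC}: card=500; try (C,hash)→700, (B,hash)→700, (C,merge)→750, (B,merge)→750, (C,nl_idx)→850, (B,nl_idx)→850 …(+2); best=700 via (C,hash)
  {ABC}: card=500; try (C,hash)→1050, (C,merge)→1100, (C,nl_idx)→1200, (A,hash)→1800, (C,nl)→2900, (A,nl_idx)→4200 …(+2); best=1050 via (C,hash)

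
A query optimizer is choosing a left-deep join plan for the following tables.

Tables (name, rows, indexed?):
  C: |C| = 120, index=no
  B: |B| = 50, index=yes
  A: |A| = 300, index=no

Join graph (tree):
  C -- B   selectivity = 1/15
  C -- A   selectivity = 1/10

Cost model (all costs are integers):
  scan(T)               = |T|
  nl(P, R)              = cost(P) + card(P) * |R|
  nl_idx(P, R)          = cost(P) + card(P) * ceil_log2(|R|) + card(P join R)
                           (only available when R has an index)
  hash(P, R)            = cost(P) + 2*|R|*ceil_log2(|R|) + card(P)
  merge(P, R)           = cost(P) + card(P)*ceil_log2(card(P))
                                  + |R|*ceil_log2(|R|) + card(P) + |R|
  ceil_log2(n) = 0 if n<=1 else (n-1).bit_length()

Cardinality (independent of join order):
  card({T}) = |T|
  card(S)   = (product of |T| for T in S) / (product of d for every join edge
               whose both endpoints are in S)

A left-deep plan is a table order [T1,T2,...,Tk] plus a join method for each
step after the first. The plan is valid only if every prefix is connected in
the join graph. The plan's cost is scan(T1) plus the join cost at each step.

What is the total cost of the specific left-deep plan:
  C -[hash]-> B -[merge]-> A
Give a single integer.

step 1: scan C: cost=120, card=120
step 2: join B via hash
    card(P join B) = 120*50/(15) = 400
    cost = 120 + 2*50*6 + 120 = 840
step 3: join A via merge
    card(P join A) = 400*300/(10) = 12000
    cost = 840 + 400*9 + 300*9 + 400 + 300 = 7840

7840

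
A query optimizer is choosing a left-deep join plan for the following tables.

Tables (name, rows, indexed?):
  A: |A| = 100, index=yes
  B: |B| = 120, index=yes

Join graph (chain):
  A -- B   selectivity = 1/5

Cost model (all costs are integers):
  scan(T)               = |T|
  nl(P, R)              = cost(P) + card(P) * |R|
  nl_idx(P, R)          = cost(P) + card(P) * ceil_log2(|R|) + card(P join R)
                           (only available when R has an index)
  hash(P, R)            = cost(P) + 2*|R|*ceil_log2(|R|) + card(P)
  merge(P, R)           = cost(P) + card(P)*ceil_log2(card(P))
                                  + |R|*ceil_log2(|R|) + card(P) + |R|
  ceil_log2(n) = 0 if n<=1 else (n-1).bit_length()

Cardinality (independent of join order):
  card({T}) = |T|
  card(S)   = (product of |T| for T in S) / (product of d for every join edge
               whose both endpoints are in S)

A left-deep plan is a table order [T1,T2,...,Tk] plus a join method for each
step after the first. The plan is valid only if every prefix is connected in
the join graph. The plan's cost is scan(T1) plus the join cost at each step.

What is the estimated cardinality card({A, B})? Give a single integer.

Tables in S: A(100), B(120)
Edges inside S: A-B(d=5)
numerator = 100 * 120 = 12000
denominator = 5 = 5
card(S) = 12000 / 5 = 2400

2400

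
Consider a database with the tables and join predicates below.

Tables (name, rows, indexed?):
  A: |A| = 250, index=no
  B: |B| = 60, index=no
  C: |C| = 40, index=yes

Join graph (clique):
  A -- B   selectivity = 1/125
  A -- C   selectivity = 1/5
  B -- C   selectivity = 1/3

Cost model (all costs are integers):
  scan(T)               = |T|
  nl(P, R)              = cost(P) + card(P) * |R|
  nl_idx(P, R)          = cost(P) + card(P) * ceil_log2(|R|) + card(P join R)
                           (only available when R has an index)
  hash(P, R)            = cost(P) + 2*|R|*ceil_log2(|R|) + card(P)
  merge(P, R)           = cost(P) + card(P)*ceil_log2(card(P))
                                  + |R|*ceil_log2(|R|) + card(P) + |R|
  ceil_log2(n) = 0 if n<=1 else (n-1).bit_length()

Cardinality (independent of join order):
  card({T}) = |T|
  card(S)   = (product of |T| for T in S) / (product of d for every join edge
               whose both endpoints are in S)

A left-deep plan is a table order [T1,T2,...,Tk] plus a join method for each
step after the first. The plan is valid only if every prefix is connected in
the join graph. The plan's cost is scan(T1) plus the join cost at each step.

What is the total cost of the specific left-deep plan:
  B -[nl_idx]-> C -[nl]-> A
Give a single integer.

201220

step 1: scan B: cost=60, card=60
step 2: join C via nl_idx
    card(P join C) = 60*40/(3) = 800
    cost = 60 + 60*6 + 800 = 1220
step 3: join A via nl
    card(P join A) = 800*250/(125*5) = 320
    cost = 1220 + 800*250 = 201220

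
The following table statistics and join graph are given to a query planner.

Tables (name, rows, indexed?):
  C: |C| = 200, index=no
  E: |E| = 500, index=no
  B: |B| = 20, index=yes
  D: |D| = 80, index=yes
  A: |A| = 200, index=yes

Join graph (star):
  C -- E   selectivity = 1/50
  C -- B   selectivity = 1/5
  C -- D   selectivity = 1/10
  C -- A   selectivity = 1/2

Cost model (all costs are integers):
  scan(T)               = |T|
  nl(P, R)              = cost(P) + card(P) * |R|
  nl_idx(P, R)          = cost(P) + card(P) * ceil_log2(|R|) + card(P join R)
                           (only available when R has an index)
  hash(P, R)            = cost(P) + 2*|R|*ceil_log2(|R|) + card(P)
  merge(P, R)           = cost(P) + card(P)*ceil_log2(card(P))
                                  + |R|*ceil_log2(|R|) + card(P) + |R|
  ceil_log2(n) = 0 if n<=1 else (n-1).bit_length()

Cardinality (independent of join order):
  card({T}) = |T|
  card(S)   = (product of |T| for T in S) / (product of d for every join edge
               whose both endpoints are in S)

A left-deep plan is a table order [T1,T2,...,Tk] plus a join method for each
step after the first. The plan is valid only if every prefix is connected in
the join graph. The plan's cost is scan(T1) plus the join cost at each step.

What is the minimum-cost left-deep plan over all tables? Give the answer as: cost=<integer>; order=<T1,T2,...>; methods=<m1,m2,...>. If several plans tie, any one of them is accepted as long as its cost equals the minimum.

Selinger DP (subsets sized 1..n):
  {C}: scan cost=200, card=200
  {E}: scan cost=500, card=500
  {B}: scan cost=20, card=20
  {D}: scan cost=80, card=80
  {A}: scan cost=200, card=200
  {CE}: card=2000; try (C,hash)→4200, (E,merge)→7000, (C,merge)→7300, (E,hash)→9400, (E,nl)→100200, (C,nl)→100500; best=4200 via (C,hash)
  {BC}: card=800; try (B,hash)→600, (C,merge)→1940, (B,nl_idx)→2000, (B,merge)→2120, (C,hash)→3240, (C,nl)→4020 …(+1); best=600 via (B,hash)
  {CD}: card=1600; try (D,hash)→1520, (C,merge)→2520, (D,merge)→2640, (D,nl_idx)→3200, (C,hash)→3360, (C,nl)→16080 …(+1); best=1520 via (D,hash)
  {AC}: card=20000; try (C,hash)→3600, (A,hash)→3600, (C,merge)→3800, (A,merge)→3800, (A,nl_idx)→21800, (C,nl)→40200 …(+1); best=3600 via (C,hash)
  {BCE}: card=8000; try (B,hash)→6400, (E,hash)→10400, (E,merge)→14400, (B,nl_idx)→22200, (B,merge)→28320, (B,nl)→44200 …(+1); best=6400 via (B,hash)
  {CDE}: card=16000; try (D,hash)→7320, (E,hash)→12120, (E,merge)→25720, (D,merge)→28840, (D,nl_idx)→34200, (D,nl)→164200 …(+1); best=7320 via (D,hash)
  {ACE}: card=200000; try (A,hash)→9400, (A,merge)→30000, (E,hash)→32600, (A,nl_idx)→220200, (E,merge)→328600, (A,nl)→404200 …(+1); best=9400 via (A,hash)
  {BCD}: card=6400; try (D,hash)→2520, (B,hash)→3320, (D,merge)→10040, (D,nl_idx)→12600, (B,nl_idx)→15920, (B,merge)→20840 …(+2); best=2520 via (D,hash)
  {ABC}: card=80000; try (A,hash)→4600, (A,merge)→11200, (B,hash)→23800, (A,nl_idx)→87000, (A,nl)→160600, (B,nl_idx)→183600 …(+2); best=4600 via (A,hash)
  {ACD}: card=160000; try (A,hash)→6320, (A,merge)→22520, (D,hash)→24720, (A,nl_idx)→174320, (D,nl_idx)→303600, (A,nl)→321520 …(+2); best=6320 via (A,hash)
  {BCDE}: card=64000; try (D,hash)→15520, (E,hash)→17920, (B,hash)→23520, (E,merge)→97120, (D,merge)→119040, (D,nl_idx)→126400 …(+5); best=15520 via (D,hash)
  {ABCE}: card=800000; try (A,hash)→17600, (E,hash)→93600, (A,merge)→120200, (B,hash)→209600, (A,nl_idx)→870400, (E,merge)→1449600 …(+5); best=17600 via (A,hash)
  {ACDE}: card=1600000; try (A,hash)→26520, (E,hash)→175320, (D,hash)→210520, (A,merge)→249120, (A,nl_idx)→1735320, (D,nl_idx)→3009400 …(+5); best=26520 via (A,hash)
  {ABCD}: card=640000; try (A,hash)→12120, (D,hash)→85720, (A,merge)→93920, (B,hash)→166520, (A,nl_idx)→693720, (D,nl_idx)→1204600 …(+6); best=12120 via (A,hash)
  {ABCDE}: card=6400000; try (A,hash)→82720, (E,hash)→661120, (D,hash)→818720, (A,merge)→1105320, (B,hash)→1626720, (A,nl_idx)→6927520 …(+9); best=82720 via (A,hash)

cost=82720; order=E,C,B,D,A; methods=hash,hash,hash,hash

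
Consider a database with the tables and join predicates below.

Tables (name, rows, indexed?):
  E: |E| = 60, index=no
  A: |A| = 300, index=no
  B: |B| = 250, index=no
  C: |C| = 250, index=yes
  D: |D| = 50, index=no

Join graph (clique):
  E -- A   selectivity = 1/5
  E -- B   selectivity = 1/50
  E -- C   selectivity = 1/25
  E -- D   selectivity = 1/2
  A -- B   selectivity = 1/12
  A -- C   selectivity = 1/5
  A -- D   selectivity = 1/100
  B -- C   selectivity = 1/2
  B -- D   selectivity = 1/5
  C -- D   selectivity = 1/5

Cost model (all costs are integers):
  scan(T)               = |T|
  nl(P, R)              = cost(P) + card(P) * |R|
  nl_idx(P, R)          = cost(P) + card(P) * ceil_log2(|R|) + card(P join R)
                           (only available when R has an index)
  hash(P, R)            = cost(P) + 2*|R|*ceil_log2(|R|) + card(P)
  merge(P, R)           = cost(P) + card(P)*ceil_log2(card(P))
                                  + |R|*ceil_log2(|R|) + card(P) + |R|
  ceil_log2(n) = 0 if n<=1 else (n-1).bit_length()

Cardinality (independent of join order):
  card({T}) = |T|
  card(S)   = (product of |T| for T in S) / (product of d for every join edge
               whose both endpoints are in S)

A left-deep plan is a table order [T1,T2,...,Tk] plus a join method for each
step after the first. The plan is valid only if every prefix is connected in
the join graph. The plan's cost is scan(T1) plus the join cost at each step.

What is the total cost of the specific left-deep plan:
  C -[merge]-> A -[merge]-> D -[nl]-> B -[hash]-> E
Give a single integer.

609695

step 1: scan C: cost=250, card=250
step 2: join A via merge
    card(P join A) = 250*300/(5) = 15000
    cost = 250 + 250*8 + 300*9 + 250 + 300 = 5500
step 3: join D via merge
    card(P join D) = 15000*50/(100*5) = 1500
    cost = 5500 + 15000*14 + 50*6 + 15000 + 50 = 230850
step 4: join B via nl
    card(P join B) = 1500*250/(12*2*5) = 3125
    cost = 230850 + 1500*250 = 605850
step 5: join E via hash
    card(P join E) = 3125*60/(5*50*25*2) = 15
    cost = 605850 + 2*60*6 + 3125 = 609695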